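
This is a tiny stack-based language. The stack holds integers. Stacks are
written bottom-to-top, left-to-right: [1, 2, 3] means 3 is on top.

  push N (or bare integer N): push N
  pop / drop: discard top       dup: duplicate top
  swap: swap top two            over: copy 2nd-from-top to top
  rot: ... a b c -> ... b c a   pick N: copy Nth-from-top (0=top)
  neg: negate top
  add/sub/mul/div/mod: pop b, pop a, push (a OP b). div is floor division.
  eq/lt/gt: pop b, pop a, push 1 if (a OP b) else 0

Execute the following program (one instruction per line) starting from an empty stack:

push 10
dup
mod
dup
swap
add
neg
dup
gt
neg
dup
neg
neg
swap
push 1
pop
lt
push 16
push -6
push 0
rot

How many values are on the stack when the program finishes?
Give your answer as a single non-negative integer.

After 'push 10': stack = [10] (depth 1)
After 'dup': stack = [10, 10] (depth 2)
After 'mod': stack = [0] (depth 1)
After 'dup': stack = [0, 0] (depth 2)
After 'swap': stack = [0, 0] (depth 2)
After 'add': stack = [0] (depth 1)
After 'neg': stack = [0] (depth 1)
After 'dup': stack = [0, 0] (depth 2)
After 'gt': stack = [0] (depth 1)
After 'neg': stack = [0] (depth 1)
  ...
After 'neg': stack = [0, 0] (depth 2)
After 'neg': stack = [0, 0] (depth 2)
After 'swap': stack = [0, 0] (depth 2)
After 'push 1': stack = [0, 0, 1] (depth 3)
After 'pop': stack = [0, 0] (depth 2)
After 'lt': stack = [0] (depth 1)
After 'push 16': stack = [0, 16] (depth 2)
After 'push -6': stack = [0, 16, -6] (depth 3)
After 'push 0': stack = [0, 16, -6, 0] (depth 4)
After 'rot': stack = [0, -6, 0, 16] (depth 4)

Answer: 4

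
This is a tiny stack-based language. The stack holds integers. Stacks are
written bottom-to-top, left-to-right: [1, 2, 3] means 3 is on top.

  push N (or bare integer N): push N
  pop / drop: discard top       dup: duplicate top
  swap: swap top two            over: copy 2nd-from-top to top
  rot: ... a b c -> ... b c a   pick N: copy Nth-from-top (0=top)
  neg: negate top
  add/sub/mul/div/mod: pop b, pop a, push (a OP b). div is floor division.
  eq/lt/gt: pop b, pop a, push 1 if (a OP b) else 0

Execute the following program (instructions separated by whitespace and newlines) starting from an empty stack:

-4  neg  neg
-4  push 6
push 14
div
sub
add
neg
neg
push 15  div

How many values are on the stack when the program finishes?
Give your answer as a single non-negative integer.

After 'push -4': stack = [-4] (depth 1)
After 'neg': stack = [4] (depth 1)
After 'neg': stack = [-4] (depth 1)
After 'push -4': stack = [-4, -4] (depth 2)
After 'push 6': stack = [-4, -4, 6] (depth 3)
After 'push 14': stack = [-4, -4, 6, 14] (depth 4)
After 'div': stack = [-4, -4, 0] (depth 3)
After 'sub': stack = [-4, -4] (depth 2)
After 'add': stack = [-8] (depth 1)
After 'neg': stack = [8] (depth 1)
After 'neg': stack = [-8] (depth 1)
After 'push 15': stack = [-8, 15] (depth 2)
After 'div': stack = [-1] (depth 1)

Answer: 1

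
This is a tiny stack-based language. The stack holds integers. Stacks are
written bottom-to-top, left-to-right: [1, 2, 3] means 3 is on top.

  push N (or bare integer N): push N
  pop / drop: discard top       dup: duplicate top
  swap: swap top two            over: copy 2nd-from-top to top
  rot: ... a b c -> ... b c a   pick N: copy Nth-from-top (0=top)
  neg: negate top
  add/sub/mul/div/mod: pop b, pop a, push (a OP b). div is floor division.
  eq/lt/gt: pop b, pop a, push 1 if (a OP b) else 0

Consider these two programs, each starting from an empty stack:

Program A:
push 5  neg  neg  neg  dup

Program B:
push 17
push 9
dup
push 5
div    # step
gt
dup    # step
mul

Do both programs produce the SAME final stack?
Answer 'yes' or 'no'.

Answer: no

Derivation:
Program A trace:
  After 'push 5': [5]
  After 'neg': [-5]
  After 'neg': [5]
  After 'neg': [-5]
  After 'dup': [-5, -5]
Program A final stack: [-5, -5]

Program B trace:
  After 'push 17': [17]
  After 'push 9': [17, 9]
  After 'dup': [17, 9, 9]
  After 'push 5': [17, 9, 9, 5]
  After 'div': [17, 9, 1]
  After 'gt': [17, 1]
  After 'dup': [17, 1, 1]
  After 'mul': [17, 1]
Program B final stack: [17, 1]
Same: no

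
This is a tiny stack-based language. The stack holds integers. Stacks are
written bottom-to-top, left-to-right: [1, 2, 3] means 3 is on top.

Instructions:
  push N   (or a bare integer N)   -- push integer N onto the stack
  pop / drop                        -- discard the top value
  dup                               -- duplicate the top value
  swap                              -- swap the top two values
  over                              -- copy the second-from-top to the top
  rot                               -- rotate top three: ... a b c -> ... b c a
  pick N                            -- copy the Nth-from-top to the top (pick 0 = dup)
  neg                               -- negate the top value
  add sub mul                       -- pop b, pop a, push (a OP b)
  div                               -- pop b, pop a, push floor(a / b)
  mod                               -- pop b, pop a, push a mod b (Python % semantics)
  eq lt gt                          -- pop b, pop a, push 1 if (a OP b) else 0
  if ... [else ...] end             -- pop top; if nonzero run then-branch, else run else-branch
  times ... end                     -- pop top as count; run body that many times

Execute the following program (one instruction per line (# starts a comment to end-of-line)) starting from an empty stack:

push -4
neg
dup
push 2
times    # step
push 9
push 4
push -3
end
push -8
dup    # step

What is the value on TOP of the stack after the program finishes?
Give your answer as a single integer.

Answer: -8

Derivation:
After 'push -4': [-4]
After 'neg': [4]
After 'dup': [4, 4]
After 'push 2': [4, 4, 2]
After 'times': [4, 4]
After 'push 9': [4, 4, 9]
After 'push 4': [4, 4, 9, 4]
After 'push -3': [4, 4, 9, 4, -3]
After 'push 9': [4, 4, 9, 4, -3, 9]
After 'push 4': [4, 4, 9, 4, -3, 9, 4]
After 'push -3': [4, 4, 9, 4, -3, 9, 4, -3]
After 'push -8': [4, 4, 9, 4, -3, 9, 4, -3, -8]
After 'dup': [4, 4, 9, 4, -3, 9, 4, -3, -8, -8]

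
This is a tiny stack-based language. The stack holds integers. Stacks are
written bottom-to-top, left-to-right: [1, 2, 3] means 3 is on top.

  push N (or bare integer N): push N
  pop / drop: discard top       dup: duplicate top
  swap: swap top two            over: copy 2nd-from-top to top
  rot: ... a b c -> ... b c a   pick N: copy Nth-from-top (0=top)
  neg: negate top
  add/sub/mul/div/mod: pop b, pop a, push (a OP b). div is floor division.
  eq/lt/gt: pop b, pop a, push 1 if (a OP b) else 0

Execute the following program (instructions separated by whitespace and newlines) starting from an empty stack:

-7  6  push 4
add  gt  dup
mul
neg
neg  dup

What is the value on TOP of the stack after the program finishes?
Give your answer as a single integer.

After 'push -7': [-7]
After 'push 6': [-7, 6]
After 'push 4': [-7, 6, 4]
After 'add': [-7, 10]
After 'gt': [0]
After 'dup': [0, 0]
After 'mul': [0]
After 'neg': [0]
After 'neg': [0]
After 'dup': [0, 0]

Answer: 0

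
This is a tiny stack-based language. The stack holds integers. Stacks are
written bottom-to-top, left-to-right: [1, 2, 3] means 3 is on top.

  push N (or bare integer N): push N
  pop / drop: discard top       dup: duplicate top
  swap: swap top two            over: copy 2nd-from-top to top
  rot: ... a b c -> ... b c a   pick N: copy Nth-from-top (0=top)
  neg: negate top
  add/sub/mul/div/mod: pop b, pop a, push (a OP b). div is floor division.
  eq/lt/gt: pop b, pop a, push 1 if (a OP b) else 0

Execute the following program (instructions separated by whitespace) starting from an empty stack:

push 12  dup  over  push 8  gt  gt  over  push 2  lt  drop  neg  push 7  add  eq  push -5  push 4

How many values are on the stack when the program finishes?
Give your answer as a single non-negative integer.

After 'push 12': stack = [12] (depth 1)
After 'dup': stack = [12, 12] (depth 2)
After 'over': stack = [12, 12, 12] (depth 3)
After 'push 8': stack = [12, 12, 12, 8] (depth 4)
After 'gt': stack = [12, 12, 1] (depth 3)
After 'gt': stack = [12, 1] (depth 2)
After 'over': stack = [12, 1, 12] (depth 3)
After 'push 2': stack = [12, 1, 12, 2] (depth 4)
After 'lt': stack = [12, 1, 0] (depth 3)
After 'drop': stack = [12, 1] (depth 2)
After 'neg': stack = [12, -1] (depth 2)
After 'push 7': stack = [12, -1, 7] (depth 3)
After 'add': stack = [12, 6] (depth 2)
After 'eq': stack = [0] (depth 1)
After 'push -5': stack = [0, -5] (depth 2)
After 'push 4': stack = [0, -5, 4] (depth 3)

Answer: 3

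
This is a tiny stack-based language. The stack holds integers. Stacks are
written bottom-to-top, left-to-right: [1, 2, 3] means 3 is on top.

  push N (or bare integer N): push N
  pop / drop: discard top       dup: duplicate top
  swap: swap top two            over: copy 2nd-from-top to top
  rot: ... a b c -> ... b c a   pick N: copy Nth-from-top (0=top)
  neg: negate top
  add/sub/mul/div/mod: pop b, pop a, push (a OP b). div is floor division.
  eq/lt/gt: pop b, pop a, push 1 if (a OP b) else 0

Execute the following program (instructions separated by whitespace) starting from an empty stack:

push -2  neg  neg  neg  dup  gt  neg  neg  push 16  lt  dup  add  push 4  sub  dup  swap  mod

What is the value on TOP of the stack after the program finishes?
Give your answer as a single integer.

Answer: 0

Derivation:
After 'push -2': [-2]
After 'neg': [2]
After 'neg': [-2]
After 'neg': [2]
After 'dup': [2, 2]
After 'gt': [0]
After 'neg': [0]
After 'neg': [0]
After 'push 16': [0, 16]
After 'lt': [1]
After 'dup': [1, 1]
After 'add': [2]
After 'push 4': [2, 4]
After 'sub': [-2]
After 'dup': [-2, -2]
After 'swap': [-2, -2]
After 'mod': [0]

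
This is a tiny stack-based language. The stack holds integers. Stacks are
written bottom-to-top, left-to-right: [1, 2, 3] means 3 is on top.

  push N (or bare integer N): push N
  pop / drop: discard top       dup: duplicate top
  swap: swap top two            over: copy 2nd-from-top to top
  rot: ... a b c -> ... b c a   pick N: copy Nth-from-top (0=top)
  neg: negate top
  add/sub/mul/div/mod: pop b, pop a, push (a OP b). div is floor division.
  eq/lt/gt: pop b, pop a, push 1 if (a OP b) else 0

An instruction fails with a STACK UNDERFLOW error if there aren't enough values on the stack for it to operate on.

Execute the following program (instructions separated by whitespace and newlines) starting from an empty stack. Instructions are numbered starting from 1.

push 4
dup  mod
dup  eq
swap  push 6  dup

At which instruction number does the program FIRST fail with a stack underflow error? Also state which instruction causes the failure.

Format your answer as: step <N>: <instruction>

Answer: step 6: swap

Derivation:
Step 1 ('push 4'): stack = [4], depth = 1
Step 2 ('dup'): stack = [4, 4], depth = 2
Step 3 ('mod'): stack = [0], depth = 1
Step 4 ('dup'): stack = [0, 0], depth = 2
Step 5 ('eq'): stack = [1], depth = 1
Step 6 ('swap'): needs 2 value(s) but depth is 1 — STACK UNDERFLOW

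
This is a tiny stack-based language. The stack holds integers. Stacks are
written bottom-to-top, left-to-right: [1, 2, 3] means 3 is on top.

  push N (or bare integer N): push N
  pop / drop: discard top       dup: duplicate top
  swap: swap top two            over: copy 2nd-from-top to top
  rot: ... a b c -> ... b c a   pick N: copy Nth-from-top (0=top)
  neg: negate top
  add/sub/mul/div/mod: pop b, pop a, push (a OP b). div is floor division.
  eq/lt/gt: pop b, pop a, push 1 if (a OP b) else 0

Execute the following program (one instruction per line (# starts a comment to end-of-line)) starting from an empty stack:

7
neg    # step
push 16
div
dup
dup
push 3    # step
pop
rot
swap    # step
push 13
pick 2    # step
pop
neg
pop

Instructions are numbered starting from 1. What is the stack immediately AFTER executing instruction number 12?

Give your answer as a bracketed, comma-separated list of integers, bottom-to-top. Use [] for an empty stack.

Answer: [-1, -1, -1, 13, -1]

Derivation:
Step 1 ('7'): [7]
Step 2 ('neg'): [-7]
Step 3 ('push 16'): [-7, 16]
Step 4 ('div'): [-1]
Step 5 ('dup'): [-1, -1]
Step 6 ('dup'): [-1, -1, -1]
Step 7 ('push 3'): [-1, -1, -1, 3]
Step 8 ('pop'): [-1, -1, -1]
Step 9 ('rot'): [-1, -1, -1]
Step 10 ('swap'): [-1, -1, -1]
Step 11 ('push 13'): [-1, -1, -1, 13]
Step 12 ('pick 2'): [-1, -1, -1, 13, -1]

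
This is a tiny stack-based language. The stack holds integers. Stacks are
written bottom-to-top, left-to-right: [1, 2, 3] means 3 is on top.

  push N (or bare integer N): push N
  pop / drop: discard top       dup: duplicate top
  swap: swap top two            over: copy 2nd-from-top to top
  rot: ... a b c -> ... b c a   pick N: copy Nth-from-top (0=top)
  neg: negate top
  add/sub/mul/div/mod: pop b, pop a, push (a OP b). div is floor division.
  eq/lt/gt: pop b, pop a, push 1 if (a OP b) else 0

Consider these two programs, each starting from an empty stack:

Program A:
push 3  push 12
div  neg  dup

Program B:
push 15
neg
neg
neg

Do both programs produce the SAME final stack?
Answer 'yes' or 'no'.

Program A trace:
  After 'push 3': [3]
  After 'push 12': [3, 12]
  After 'div': [0]
  After 'neg': [0]
  After 'dup': [0, 0]
Program A final stack: [0, 0]

Program B trace:
  After 'push 15': [15]
  After 'neg': [-15]
  After 'neg': [15]
  After 'neg': [-15]
Program B final stack: [-15]
Same: no

Answer: no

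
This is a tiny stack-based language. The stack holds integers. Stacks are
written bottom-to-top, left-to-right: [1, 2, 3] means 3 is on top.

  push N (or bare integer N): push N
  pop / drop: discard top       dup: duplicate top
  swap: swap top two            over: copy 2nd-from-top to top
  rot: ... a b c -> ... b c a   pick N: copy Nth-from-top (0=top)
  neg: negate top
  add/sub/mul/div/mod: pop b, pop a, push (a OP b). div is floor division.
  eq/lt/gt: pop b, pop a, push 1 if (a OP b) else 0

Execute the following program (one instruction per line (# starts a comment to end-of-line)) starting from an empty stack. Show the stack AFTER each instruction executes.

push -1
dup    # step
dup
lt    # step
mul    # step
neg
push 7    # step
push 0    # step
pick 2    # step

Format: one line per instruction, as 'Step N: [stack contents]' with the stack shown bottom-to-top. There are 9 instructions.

Step 1: [-1]
Step 2: [-1, -1]
Step 3: [-1, -1, -1]
Step 4: [-1, 0]
Step 5: [0]
Step 6: [0]
Step 7: [0, 7]
Step 8: [0, 7, 0]
Step 9: [0, 7, 0, 0]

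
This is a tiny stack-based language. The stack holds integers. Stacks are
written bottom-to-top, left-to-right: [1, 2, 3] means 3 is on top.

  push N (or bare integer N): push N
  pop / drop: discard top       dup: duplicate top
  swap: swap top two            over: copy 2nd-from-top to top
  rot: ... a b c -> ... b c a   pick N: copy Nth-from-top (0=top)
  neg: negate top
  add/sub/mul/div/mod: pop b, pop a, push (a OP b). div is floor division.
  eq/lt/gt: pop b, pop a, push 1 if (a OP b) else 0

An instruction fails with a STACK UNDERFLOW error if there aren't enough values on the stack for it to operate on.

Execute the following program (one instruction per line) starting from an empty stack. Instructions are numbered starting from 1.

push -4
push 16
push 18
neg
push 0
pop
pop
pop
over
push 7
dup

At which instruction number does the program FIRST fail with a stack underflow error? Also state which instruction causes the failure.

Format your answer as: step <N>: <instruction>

Answer: step 9: over

Derivation:
Step 1 ('push -4'): stack = [-4], depth = 1
Step 2 ('push 16'): stack = [-4, 16], depth = 2
Step 3 ('push 18'): stack = [-4, 16, 18], depth = 3
Step 4 ('neg'): stack = [-4, 16, -18], depth = 3
Step 5 ('push 0'): stack = [-4, 16, -18, 0], depth = 4
Step 6 ('pop'): stack = [-4, 16, -18], depth = 3
Step 7 ('pop'): stack = [-4, 16], depth = 2
Step 8 ('pop'): stack = [-4], depth = 1
Step 9 ('over'): needs 2 value(s) but depth is 1 — STACK UNDERFLOW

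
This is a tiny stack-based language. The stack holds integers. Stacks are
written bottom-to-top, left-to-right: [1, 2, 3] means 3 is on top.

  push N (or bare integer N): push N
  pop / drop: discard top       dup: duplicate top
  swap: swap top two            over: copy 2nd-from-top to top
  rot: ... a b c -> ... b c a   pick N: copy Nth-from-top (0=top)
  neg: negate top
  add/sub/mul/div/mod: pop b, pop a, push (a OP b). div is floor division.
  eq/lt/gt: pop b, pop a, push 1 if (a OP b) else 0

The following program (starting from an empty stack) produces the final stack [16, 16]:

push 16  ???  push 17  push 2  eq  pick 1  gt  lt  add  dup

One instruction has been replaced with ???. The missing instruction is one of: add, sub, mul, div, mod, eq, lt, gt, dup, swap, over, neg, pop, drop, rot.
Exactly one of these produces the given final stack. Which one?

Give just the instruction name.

Answer: dup

Derivation:
Stack before ???: [16]
Stack after ???:  [16, 16]
The instruction that transforms [16] -> [16, 16] is: dup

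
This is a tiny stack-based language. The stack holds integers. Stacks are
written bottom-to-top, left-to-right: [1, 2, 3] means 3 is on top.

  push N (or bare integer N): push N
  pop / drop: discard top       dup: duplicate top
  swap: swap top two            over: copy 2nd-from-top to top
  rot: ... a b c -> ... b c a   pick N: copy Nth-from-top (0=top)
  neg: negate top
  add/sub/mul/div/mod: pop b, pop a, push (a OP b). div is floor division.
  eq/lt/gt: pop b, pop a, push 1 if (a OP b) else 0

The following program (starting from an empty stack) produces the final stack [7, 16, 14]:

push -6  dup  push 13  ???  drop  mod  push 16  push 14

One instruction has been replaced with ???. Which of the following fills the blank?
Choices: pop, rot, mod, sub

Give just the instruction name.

Answer: rot

Derivation:
Stack before ???: [-6, -6, 13]
Stack after ???:  [-6, 13, -6]
Checking each choice:
  pop: stack underflow (need 2, have 1)
  rot: MATCH
  mod: stack underflow (need 2, have 1)
  sub: stack underflow (need 2, have 1)


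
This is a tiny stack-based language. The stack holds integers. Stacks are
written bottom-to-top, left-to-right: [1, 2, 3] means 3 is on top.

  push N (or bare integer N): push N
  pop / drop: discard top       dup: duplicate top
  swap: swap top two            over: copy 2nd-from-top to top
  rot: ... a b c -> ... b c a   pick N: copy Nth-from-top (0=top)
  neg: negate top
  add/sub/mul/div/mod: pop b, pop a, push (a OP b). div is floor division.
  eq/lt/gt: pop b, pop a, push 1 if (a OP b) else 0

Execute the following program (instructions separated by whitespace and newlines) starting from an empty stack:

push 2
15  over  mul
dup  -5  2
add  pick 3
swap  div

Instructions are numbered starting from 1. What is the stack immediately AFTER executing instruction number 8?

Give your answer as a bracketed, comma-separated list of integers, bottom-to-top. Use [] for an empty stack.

Step 1 ('push 2'): [2]
Step 2 ('15'): [2, 15]
Step 3 ('over'): [2, 15, 2]
Step 4 ('mul'): [2, 30]
Step 5 ('dup'): [2, 30, 30]
Step 6 ('-5'): [2, 30, 30, -5]
Step 7 ('2'): [2, 30, 30, -5, 2]
Step 8 ('add'): [2, 30, 30, -3]

Answer: [2, 30, 30, -3]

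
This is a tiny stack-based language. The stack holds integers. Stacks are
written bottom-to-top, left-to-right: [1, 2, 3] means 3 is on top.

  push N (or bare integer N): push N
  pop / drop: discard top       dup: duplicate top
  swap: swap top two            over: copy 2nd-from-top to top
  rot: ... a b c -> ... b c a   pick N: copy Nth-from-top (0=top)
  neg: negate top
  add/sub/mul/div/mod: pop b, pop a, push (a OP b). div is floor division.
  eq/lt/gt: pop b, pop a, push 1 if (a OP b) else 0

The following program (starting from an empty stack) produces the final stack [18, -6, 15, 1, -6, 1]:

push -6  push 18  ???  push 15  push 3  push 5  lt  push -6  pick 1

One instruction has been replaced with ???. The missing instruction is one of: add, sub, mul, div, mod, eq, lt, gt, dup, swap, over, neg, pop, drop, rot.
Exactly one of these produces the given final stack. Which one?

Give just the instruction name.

Answer: swap

Derivation:
Stack before ???: [-6, 18]
Stack after ???:  [18, -6]
The instruction that transforms [-6, 18] -> [18, -6] is: swap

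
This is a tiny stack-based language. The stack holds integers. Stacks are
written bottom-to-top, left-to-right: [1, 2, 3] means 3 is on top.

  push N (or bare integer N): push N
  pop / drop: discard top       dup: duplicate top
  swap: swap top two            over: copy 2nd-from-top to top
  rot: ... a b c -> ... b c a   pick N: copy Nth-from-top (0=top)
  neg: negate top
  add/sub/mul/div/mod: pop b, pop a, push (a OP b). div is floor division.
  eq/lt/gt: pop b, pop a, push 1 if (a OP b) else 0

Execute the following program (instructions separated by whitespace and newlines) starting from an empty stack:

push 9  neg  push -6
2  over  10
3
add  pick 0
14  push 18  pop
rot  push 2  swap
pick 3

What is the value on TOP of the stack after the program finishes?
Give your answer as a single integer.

Answer: 13

Derivation:
After 'push 9': [9]
After 'neg': [-9]
After 'push -6': [-9, -6]
After 'push 2': [-9, -6, 2]
After 'over': [-9, -6, 2, -6]
After 'push 10': [-9, -6, 2, -6, 10]
After 'push 3': [-9, -6, 2, -6, 10, 3]
After 'add': [-9, -6, 2, -6, 13]
After 'pick 0': [-9, -6, 2, -6, 13, 13]
After 'push 14': [-9, -6, 2, -6, 13, 13, 14]
After 'push 18': [-9, -6, 2, -6, 13, 13, 14, 18]
After 'pop': [-9, -6, 2, -6, 13, 13, 14]
After 'rot': [-9, -6, 2, -6, 13, 14, 13]
After 'push 2': [-9, -6, 2, -6, 13, 14, 13, 2]
After 'swap': [-9, -6, 2, -6, 13, 14, 2, 13]
After 'pick 3': [-9, -6, 2, -6, 13, 14, 2, 13, 13]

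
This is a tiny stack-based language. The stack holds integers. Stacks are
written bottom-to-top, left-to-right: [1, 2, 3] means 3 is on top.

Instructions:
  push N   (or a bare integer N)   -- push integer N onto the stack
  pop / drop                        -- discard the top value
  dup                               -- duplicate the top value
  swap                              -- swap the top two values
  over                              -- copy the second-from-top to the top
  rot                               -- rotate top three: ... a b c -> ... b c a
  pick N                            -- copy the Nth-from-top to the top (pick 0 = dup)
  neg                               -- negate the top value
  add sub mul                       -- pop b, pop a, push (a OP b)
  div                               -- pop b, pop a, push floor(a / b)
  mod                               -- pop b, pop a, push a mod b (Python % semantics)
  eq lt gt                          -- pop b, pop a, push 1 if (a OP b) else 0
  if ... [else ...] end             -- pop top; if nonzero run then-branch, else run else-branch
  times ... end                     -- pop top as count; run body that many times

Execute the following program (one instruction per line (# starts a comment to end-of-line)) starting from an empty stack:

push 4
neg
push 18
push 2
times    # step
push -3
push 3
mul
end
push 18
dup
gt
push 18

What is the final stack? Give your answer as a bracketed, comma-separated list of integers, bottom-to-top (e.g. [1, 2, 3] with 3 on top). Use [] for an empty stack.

Answer: [-4, 18, -9, -9, 0, 18]

Derivation:
After 'push 4': [4]
After 'neg': [-4]
After 'push 18': [-4, 18]
After 'push 2': [-4, 18, 2]
After 'times': [-4, 18]
After 'push -3': [-4, 18, -3]
After 'push 3': [-4, 18, -3, 3]
After 'mul': [-4, 18, -9]
After 'push -3': [-4, 18, -9, -3]
After 'push 3': [-4, 18, -9, -3, 3]
After 'mul': [-4, 18, -9, -9]
After 'push 18': [-4, 18, -9, -9, 18]
After 'dup': [-4, 18, -9, -9, 18, 18]
After 'gt': [-4, 18, -9, -9, 0]
After 'push 18': [-4, 18, -9, -9, 0, 18]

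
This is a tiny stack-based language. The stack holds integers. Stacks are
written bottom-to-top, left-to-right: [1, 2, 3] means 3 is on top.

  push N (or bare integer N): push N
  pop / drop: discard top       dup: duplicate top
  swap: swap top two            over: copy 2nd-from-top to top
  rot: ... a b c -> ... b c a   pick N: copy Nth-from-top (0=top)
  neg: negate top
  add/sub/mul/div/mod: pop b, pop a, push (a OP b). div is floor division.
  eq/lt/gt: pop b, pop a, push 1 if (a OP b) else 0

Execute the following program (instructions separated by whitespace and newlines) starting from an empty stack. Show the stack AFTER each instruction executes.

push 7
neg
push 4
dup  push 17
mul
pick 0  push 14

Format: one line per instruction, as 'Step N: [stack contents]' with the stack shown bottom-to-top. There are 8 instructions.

Step 1: [7]
Step 2: [-7]
Step 3: [-7, 4]
Step 4: [-7, 4, 4]
Step 5: [-7, 4, 4, 17]
Step 6: [-7, 4, 68]
Step 7: [-7, 4, 68, 68]
Step 8: [-7, 4, 68, 68, 14]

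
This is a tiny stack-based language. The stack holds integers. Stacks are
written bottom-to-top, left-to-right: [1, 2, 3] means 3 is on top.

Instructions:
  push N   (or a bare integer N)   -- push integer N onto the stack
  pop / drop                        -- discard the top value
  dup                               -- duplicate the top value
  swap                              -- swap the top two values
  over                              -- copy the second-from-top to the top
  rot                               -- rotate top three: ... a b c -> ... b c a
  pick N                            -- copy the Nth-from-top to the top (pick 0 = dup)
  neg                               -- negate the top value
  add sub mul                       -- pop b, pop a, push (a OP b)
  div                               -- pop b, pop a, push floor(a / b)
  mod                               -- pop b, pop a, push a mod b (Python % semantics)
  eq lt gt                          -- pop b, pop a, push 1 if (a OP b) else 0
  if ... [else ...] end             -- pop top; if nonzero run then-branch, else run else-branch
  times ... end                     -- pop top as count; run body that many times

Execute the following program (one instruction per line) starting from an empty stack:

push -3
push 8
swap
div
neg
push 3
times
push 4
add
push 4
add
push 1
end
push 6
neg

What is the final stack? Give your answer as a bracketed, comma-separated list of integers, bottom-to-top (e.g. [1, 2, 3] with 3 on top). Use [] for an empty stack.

After 'push -3': [-3]
After 'push 8': [-3, 8]
After 'swap': [8, -3]
After 'div': [-3]
After 'neg': [3]
After 'push 3': [3, 3]
After 'times': [3]
After 'push 4': [3, 4]
After 'add': [7]
After 'push 4': [7, 4]
After 'add': [11]
After 'push 1': [11, 1]
After 'push 4': [11, 1, 4]
After 'add': [11, 5]
After 'push 4': [11, 5, 4]
After 'add': [11, 9]
After 'push 1': [11, 9, 1]
After 'push 4': [11, 9, 1, 4]
After 'add': [11, 9, 5]
After 'push 4': [11, 9, 5, 4]
After 'add': [11, 9, 9]
After 'push 1': [11, 9, 9, 1]
After 'push 6': [11, 9, 9, 1, 6]
After 'neg': [11, 9, 9, 1, -6]

Answer: [11, 9, 9, 1, -6]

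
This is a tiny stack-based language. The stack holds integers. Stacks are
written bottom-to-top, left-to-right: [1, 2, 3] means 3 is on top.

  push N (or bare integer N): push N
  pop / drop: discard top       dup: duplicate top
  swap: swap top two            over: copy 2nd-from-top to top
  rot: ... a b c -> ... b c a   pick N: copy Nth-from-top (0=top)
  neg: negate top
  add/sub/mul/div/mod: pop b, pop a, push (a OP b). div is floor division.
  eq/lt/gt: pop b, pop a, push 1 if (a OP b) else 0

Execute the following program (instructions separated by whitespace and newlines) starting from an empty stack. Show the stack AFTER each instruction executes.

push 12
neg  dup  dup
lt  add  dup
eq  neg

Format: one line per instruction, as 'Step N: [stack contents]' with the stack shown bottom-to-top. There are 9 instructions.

Step 1: [12]
Step 2: [-12]
Step 3: [-12, -12]
Step 4: [-12, -12, -12]
Step 5: [-12, 0]
Step 6: [-12]
Step 7: [-12, -12]
Step 8: [1]
Step 9: [-1]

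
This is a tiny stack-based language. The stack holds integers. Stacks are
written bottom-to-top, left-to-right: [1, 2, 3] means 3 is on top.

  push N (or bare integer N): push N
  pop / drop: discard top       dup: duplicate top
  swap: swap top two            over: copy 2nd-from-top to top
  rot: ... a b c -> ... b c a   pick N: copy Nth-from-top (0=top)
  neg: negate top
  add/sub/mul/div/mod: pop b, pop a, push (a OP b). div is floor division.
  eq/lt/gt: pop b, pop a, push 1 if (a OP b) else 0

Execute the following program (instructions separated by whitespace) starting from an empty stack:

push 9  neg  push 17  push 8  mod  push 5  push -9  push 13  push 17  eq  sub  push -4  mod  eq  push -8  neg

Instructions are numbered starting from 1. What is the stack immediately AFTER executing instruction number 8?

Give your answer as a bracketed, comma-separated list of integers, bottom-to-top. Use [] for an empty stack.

Answer: [-9, 1, 5, -9, 13]

Derivation:
Step 1 ('push 9'): [9]
Step 2 ('neg'): [-9]
Step 3 ('push 17'): [-9, 17]
Step 4 ('push 8'): [-9, 17, 8]
Step 5 ('mod'): [-9, 1]
Step 6 ('push 5'): [-9, 1, 5]
Step 7 ('push -9'): [-9, 1, 5, -9]
Step 8 ('push 13'): [-9, 1, 5, -9, 13]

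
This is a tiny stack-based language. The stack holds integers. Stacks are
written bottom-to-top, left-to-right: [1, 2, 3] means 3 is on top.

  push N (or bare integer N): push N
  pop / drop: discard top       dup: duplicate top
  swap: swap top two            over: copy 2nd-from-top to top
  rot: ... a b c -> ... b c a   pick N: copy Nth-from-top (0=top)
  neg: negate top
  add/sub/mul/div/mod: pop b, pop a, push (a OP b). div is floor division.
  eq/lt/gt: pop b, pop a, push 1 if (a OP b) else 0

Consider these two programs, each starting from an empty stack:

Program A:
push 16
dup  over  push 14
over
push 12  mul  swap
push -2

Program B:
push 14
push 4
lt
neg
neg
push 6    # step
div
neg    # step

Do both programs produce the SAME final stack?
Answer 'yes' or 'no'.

Program A trace:
  After 'push 16': [16]
  After 'dup': [16, 16]
  After 'over': [16, 16, 16]
  After 'push 14': [16, 16, 16, 14]
  After 'over': [16, 16, 16, 14, 16]
  After 'push 12': [16, 16, 16, 14, 16, 12]
  After 'mul': [16, 16, 16, 14, 192]
  After 'swap': [16, 16, 16, 192, 14]
  After 'push -2': [16, 16, 16, 192, 14, -2]
Program A final stack: [16, 16, 16, 192, 14, -2]

Program B trace:
  After 'push 14': [14]
  After 'push 4': [14, 4]
  After 'lt': [0]
  After 'neg': [0]
  After 'neg': [0]
  After 'push 6': [0, 6]
  After 'div': [0]
  After 'neg': [0]
Program B final stack: [0]
Same: no

Answer: no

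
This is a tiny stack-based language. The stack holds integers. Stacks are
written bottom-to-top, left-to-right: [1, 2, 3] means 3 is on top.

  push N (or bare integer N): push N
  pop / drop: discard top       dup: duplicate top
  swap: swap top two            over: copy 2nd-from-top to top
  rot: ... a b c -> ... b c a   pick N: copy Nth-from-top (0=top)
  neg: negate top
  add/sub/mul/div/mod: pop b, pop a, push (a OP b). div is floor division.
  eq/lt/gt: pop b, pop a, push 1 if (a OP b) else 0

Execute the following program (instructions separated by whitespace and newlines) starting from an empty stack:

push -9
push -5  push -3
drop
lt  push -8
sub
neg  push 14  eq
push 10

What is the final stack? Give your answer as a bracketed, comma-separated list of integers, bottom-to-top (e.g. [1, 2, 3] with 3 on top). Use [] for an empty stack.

After 'push -9': [-9]
After 'push -5': [-9, -5]
After 'push -3': [-9, -5, -3]
After 'drop': [-9, -5]
After 'lt': [1]
After 'push -8': [1, -8]
After 'sub': [9]
After 'neg': [-9]
After 'push 14': [-9, 14]
After 'eq': [0]
After 'push 10': [0, 10]

Answer: [0, 10]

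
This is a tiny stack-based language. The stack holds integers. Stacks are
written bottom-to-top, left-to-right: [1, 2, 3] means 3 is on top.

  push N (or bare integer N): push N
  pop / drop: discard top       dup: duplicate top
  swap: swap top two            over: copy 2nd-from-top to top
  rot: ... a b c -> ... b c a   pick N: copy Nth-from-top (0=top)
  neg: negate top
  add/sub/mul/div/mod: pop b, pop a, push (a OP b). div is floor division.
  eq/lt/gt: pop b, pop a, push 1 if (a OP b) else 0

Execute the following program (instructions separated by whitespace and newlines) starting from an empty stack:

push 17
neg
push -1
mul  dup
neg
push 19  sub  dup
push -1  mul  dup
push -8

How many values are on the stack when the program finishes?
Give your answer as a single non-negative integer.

Answer: 5

Derivation:
After 'push 17': stack = [17] (depth 1)
After 'neg': stack = [-17] (depth 1)
After 'push -1': stack = [-17, -1] (depth 2)
After 'mul': stack = [17] (depth 1)
After 'dup': stack = [17, 17] (depth 2)
After 'neg': stack = [17, -17] (depth 2)
After 'push 19': stack = [17, -17, 19] (depth 3)
After 'sub': stack = [17, -36] (depth 2)
After 'dup': stack = [17, -36, -36] (depth 3)
After 'push -1': stack = [17, -36, -36, -1] (depth 4)
After 'mul': stack = [17, -36, 36] (depth 3)
After 'dup': stack = [17, -36, 36, 36] (depth 4)
After 'push -8': stack = [17, -36, 36, 36, -8] (depth 5)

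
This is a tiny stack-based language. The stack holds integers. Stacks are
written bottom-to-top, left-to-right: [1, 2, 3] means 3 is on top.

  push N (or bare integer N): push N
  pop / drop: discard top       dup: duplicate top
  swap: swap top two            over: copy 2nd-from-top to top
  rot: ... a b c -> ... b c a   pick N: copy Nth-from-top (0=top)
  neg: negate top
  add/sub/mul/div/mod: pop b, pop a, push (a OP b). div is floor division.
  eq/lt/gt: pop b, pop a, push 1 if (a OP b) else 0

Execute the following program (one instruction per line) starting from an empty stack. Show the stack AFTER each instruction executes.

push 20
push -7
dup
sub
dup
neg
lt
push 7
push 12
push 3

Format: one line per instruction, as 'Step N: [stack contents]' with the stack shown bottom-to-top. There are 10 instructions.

Step 1: [20]
Step 2: [20, -7]
Step 3: [20, -7, -7]
Step 4: [20, 0]
Step 5: [20, 0, 0]
Step 6: [20, 0, 0]
Step 7: [20, 0]
Step 8: [20, 0, 7]
Step 9: [20, 0, 7, 12]
Step 10: [20, 0, 7, 12, 3]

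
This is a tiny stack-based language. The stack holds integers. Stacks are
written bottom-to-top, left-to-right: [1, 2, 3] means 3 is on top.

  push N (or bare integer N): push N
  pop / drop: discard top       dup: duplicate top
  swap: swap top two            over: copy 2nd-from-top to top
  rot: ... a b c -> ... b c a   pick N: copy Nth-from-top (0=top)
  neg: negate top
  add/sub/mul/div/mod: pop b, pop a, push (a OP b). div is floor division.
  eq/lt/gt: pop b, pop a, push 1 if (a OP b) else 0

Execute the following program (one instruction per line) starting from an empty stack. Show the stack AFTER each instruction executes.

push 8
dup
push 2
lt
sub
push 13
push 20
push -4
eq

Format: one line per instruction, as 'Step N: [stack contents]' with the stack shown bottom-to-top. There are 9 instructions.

Step 1: [8]
Step 2: [8, 8]
Step 3: [8, 8, 2]
Step 4: [8, 0]
Step 5: [8]
Step 6: [8, 13]
Step 7: [8, 13, 20]
Step 8: [8, 13, 20, -4]
Step 9: [8, 13, 0]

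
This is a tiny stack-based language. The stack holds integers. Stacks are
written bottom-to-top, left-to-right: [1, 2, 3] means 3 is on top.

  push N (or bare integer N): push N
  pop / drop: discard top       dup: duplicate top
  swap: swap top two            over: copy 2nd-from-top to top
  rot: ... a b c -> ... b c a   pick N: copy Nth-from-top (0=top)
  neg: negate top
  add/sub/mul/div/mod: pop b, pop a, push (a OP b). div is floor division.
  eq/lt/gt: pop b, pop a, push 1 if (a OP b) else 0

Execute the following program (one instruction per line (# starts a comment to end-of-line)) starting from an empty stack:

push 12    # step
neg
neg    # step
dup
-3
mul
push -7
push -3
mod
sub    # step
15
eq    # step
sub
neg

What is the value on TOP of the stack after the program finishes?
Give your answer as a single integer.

After 'push 12': [12]
After 'neg': [-12]
After 'neg': [12]
After 'dup': [12, 12]
After 'push -3': [12, 12, -3]
After 'mul': [12, -36]
After 'push -7': [12, -36, -7]
After 'push -3': [12, -36, -7, -3]
After 'mod': [12, -36, -1]
After 'sub': [12, -35]
After 'push 15': [12, -35, 15]
After 'eq': [12, 0]
After 'sub': [12]
After 'neg': [-12]

Answer: -12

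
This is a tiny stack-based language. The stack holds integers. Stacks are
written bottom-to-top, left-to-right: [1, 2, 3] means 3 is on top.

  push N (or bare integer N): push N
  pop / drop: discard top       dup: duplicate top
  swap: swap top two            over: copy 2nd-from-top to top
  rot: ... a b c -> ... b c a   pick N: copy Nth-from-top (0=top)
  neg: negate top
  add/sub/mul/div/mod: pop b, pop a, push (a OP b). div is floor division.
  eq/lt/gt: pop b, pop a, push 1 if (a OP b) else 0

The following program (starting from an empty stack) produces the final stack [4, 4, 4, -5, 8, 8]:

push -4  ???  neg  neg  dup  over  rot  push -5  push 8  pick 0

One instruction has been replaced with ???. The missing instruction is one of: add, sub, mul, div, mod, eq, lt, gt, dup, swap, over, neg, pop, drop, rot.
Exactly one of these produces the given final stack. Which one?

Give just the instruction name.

Stack before ???: [-4]
Stack after ???:  [4]
The instruction that transforms [-4] -> [4] is: neg

Answer: neg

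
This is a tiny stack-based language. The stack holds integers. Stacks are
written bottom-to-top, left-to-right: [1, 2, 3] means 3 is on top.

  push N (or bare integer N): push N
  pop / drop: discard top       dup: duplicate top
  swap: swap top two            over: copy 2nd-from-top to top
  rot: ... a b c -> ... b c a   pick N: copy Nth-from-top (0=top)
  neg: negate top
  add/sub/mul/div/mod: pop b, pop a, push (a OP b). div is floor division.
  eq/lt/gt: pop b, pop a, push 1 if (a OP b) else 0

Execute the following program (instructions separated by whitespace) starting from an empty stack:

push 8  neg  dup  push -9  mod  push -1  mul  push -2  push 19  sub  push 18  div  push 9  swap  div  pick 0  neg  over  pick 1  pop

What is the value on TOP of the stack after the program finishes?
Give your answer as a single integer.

Answer: -5

Derivation:
After 'push 8': [8]
After 'neg': [-8]
After 'dup': [-8, -8]
After 'push -9': [-8, -8, -9]
After 'mod': [-8, -8]
After 'push -1': [-8, -8, -1]
After 'mul': [-8, 8]
After 'push -2': [-8, 8, -2]
After 'push 19': [-8, 8, -2, 19]
After 'sub': [-8, 8, -21]
After 'push 18': [-8, 8, -21, 18]
After 'div': [-8, 8, -2]
After 'push 9': [-8, 8, -2, 9]
After 'swap': [-8, 8, 9, -2]
After 'div': [-8, 8, -5]
After 'pick 0': [-8, 8, -5, -5]
After 'neg': [-8, 8, -5, 5]
After 'over': [-8, 8, -5, 5, -5]
After 'pick 1': [-8, 8, -5, 5, -5, 5]
After 'pop': [-8, 8, -5, 5, -5]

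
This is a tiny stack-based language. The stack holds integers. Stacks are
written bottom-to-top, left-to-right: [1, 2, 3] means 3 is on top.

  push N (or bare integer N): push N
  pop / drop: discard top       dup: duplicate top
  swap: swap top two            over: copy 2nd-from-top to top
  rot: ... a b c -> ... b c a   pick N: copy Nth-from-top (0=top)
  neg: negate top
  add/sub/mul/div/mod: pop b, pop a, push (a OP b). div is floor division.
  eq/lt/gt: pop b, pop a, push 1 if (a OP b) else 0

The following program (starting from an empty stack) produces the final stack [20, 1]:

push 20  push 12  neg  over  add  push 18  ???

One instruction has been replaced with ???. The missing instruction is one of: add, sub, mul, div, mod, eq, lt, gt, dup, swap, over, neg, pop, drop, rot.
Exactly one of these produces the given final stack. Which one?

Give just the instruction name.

Answer: lt

Derivation:
Stack before ???: [20, 8, 18]
Stack after ???:  [20, 1]
The instruction that transforms [20, 8, 18] -> [20, 1] is: lt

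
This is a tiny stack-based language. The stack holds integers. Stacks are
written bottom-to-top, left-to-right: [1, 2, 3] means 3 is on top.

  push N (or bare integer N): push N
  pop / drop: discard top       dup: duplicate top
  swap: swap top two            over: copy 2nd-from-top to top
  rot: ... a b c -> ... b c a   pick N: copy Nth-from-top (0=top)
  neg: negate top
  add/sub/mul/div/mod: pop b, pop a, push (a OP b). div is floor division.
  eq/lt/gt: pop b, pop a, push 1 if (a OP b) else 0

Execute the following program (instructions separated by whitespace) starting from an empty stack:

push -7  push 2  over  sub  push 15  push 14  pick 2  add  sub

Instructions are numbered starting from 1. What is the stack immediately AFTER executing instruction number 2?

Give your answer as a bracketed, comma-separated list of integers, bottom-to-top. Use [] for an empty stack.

Step 1 ('push -7'): [-7]
Step 2 ('push 2'): [-7, 2]

Answer: [-7, 2]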